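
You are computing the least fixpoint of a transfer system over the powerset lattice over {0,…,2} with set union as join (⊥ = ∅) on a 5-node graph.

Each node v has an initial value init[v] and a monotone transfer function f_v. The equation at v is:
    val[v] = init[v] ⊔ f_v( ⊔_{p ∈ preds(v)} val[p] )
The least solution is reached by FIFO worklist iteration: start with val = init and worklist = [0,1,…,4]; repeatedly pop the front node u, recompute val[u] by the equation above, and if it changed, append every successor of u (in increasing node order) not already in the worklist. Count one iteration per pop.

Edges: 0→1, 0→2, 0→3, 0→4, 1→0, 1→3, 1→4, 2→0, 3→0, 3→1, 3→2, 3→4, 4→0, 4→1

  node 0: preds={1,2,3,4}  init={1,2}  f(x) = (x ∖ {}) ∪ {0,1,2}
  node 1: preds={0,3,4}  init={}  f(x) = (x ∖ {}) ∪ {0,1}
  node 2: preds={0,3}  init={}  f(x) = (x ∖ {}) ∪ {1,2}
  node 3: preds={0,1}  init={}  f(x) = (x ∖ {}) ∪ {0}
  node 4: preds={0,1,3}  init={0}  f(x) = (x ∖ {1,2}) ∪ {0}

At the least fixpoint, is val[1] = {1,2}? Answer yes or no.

no

Trace (8 dequeues):
  [1] u=0 | in {0} | out {0,1,2} | prev {1,2} | push {}
  [2] u=1 | in {0,1,2} | out {0,1,2} | prev {} | push {0}
  [3] u=2 | in {0,1,2} | out {0,1,2} | prev {} | push {}
  [4] u=3 | in {0,1,2} | out {0,1,2} | prev {} | push {1,2}
  [5] u=4 | in {0,1,2} | out {0} | ==
  [6] u=0 | in {0,1,2} | out {0,1,2} | ==
  [7] u=1 | in {0,1,2} | out {0,1,2} | ==
  [8] u=2 | in {0,1,2} | out {0,1,2} | ==

Converged values:
  [0] {0,1,2}
  [1] {0,1,2}
  [2] {0,1,2}
  [3] {0,1,2}
  [4] {0}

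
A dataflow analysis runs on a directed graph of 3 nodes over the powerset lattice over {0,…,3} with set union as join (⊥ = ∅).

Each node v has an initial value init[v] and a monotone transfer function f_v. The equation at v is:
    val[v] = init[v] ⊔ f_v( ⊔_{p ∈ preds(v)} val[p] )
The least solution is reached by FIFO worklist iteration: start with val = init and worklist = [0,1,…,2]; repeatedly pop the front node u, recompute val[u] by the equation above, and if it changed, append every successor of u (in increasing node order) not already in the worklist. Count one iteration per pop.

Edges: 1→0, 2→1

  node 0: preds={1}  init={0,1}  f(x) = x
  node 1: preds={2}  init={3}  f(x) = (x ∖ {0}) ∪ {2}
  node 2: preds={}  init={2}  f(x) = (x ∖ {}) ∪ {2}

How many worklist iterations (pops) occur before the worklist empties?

Worklist (4 pops):
  #1 pop 0: in={3} → {0,1,3} (was {0,1}); enqueue []
  #2 pop 1: in={2} → {2,3} (was {3}); enqueue [0]
  #3 pop 2: in={} → {2} (no change)
  #4 pop 0: in={2,3} → {0,1,2,3} (was {0,1,3}); enqueue []

Fixpoint:
  val[0] = {0,1,2,3}
  val[1] = {2,3}
  val[2] = {2}

4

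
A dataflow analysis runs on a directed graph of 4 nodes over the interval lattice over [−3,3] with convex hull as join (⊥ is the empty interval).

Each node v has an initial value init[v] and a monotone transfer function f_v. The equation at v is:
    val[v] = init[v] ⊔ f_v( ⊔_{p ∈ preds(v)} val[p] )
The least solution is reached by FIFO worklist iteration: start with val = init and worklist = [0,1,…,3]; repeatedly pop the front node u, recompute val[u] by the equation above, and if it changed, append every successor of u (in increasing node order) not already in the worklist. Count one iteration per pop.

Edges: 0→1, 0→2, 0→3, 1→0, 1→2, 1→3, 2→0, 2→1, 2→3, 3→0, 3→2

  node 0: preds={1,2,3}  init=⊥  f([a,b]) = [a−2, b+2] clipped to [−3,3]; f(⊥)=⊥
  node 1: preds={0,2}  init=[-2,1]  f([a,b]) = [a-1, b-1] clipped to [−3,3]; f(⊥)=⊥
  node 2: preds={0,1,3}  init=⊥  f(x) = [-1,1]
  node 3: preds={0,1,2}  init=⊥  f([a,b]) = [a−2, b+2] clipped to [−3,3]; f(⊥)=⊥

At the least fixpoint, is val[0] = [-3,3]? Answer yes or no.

yes

Worklist (7 pops):
  #1 pop 0: in=[-2,1] → [-3,3] (was ⊥); enqueue []
  #2 pop 1: in=[-3,3] → [-3,2] (was [-2,1]); enqueue [0]
  #3 pop 2: in=[-3,3] → [-1,1] (was ⊥); enqueue [1]
  #4 pop 3: in=[-3,3] → [-3,3] (was ⊥); enqueue [2]
  #5 pop 0: in=[-3,3] → [-3,3] (no change)
  #6 pop 1: in=[-3,3] → [-3,2] (no change)
  #7 pop 2: in=[-3,3] → [-1,1] (no change)

Fixpoint:
  val[0] = [-3,3]
  val[1] = [-3,2]
  val[2] = [-1,1]
  val[3] = [-3,3]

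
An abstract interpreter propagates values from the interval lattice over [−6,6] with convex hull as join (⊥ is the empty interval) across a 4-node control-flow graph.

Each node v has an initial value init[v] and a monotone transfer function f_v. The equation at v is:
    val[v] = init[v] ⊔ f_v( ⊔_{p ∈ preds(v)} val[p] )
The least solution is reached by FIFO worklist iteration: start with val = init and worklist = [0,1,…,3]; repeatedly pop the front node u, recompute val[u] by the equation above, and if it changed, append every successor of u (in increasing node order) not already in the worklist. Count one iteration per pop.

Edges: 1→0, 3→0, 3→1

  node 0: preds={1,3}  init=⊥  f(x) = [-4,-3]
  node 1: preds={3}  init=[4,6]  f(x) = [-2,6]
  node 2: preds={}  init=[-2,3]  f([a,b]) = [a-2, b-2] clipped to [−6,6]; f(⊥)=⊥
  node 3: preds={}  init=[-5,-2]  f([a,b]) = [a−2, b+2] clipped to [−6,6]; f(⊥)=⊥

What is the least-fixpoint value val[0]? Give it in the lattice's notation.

[-4,-3]

Worklist (5 pops):
  #1 pop 0: in=[-5,6] → [-4,-3] (was ⊥); enqueue []
  #2 pop 1: in=[-5,-2] → [-2,6] (was [4,6]); enqueue [0]
  #3 pop 2: in=⊥ → [-2,3] (no change)
  #4 pop 3: in=⊥ → [-5,-2] (no change)
  #5 pop 0: in=[-5,6] → [-4,-3] (no change)

Fixpoint:
  val[0] = [-4,-3]
  val[1] = [-2,6]
  val[2] = [-2,3]
  val[3] = [-5,-2]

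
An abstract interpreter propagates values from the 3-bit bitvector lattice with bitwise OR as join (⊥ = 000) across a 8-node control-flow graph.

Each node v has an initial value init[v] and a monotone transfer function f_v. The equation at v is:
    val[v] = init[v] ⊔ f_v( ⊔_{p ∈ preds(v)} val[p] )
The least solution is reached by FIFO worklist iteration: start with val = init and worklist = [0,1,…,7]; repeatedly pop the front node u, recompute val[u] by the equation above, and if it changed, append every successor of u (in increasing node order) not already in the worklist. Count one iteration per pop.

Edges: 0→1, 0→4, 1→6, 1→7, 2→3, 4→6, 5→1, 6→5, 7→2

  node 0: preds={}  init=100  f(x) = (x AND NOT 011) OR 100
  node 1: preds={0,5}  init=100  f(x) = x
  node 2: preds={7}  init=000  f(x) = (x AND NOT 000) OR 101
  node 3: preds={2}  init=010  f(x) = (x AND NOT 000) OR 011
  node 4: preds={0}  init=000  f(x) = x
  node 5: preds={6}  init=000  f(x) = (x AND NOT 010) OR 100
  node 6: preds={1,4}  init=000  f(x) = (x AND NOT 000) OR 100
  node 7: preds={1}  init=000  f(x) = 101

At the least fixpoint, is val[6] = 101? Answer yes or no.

no

Trace (11 dequeues):
  [1] u=0 | in 000 | out 100 | ==
  [2] u=1 | in 100 | out 100 | ==
  [3] u=2 | in 000 | out 101 | prev 000 | push {}
  [4] u=3 | in 101 | out 111 | prev 010 | push {}
  [5] u=4 | in 100 | out 100 | prev 000 | push {}
  [6] u=5 | in 000 | out 100 | prev 000 | push {1}
  [7] u=6 | in 100 | out 100 | prev 000 | push {5}
  [8] u=7 | in 100 | out 101 | prev 000 | push {2}
  [9] u=1 | in 100 | out 100 | ==
  [10] u=5 | in 100 | out 100 | ==
  [11] u=2 | in 101 | out 101 | ==

Converged values:
  [0] 100
  [1] 100
  [2] 101
  [3] 111
  [4] 100
  [5] 100
  [6] 100
  [7] 101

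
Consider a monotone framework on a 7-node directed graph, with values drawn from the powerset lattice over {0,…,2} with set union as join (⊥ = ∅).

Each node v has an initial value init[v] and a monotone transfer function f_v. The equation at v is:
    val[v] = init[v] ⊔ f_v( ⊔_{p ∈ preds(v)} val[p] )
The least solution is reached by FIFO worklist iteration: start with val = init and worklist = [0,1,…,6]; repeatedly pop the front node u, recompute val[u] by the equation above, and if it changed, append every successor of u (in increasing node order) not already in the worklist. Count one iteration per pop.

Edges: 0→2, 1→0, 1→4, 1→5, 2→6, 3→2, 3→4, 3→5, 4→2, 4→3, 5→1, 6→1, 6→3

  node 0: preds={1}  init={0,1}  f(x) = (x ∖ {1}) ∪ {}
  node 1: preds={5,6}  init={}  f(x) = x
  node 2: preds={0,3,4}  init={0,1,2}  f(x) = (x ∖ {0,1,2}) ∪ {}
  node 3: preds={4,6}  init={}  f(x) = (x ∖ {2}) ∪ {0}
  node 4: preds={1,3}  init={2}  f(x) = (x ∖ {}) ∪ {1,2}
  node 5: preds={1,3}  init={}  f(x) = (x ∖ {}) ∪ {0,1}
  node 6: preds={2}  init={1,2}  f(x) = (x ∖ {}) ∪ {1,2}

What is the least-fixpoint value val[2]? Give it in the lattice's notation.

{0,1,2}

Worklist (14 pops):
  #1 pop 0: in={} → {0,1} (no change)
  #2 pop 1: in={1,2} → {1,2} (was {}); enqueue [0]
  #3 pop 2: in={0,1,2} → {0,1,2} (no change)
  #4 pop 3: in={1,2} → {0,1} (was {}); enqueue [2]
  #5 pop 4: in={0,1,2} → {0,1,2} (was {2}); enqueue [3]
  #6 pop 5: in={0,1,2} → {0,1,2} (was {}); enqueue [1]
  #7 pop 6: in={0,1,2} → {0,1,2} (was {1,2}); enqueue []
  #8 pop 0: in={1,2} → {0,1,2} (was {0,1}); enqueue []
  #9 pop 2: in={0,1,2} → {0,1,2} (no change)
  #10 pop 3: in={0,1,2} → {0,1} (no change)
  #11 pop 1: in={0,1,2} → {0,1,2} (was {1,2}); enqueue [0,4,5]
  #12 pop 0: in={0,1,2} → {0,1,2} (no change)
  #13 pop 4: in={0,1,2} → {0,1,2} (no change)
  #14 pop 5: in={0,1,2} → {0,1,2} (no change)

Fixpoint:
  val[0] = {0,1,2}
  val[1] = {0,1,2}
  val[2] = {0,1,2}
  val[3] = {0,1}
  val[4] = {0,1,2}
  val[5] = {0,1,2}
  val[6] = {0,1,2}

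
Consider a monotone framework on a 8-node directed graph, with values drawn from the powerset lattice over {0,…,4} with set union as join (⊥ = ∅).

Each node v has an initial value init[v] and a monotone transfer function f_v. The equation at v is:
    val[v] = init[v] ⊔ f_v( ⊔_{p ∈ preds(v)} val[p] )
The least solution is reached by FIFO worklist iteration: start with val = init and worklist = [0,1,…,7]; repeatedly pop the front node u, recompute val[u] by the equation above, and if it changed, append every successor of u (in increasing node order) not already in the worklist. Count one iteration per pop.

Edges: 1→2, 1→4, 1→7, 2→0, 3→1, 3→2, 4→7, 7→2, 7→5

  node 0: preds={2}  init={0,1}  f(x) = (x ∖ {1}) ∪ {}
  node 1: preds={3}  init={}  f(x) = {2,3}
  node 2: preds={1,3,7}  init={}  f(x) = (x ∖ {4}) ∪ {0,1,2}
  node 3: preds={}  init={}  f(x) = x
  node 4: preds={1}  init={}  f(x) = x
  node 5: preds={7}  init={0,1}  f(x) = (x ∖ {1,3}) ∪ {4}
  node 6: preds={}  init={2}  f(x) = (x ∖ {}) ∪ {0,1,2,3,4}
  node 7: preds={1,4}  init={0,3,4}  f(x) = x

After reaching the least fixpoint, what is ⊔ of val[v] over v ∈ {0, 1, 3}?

Trace (11 dequeues):
  [1] u=0 | in {} | out {0,1} | ==
  [2] u=1 | in {} | out {2,3} | prev {} | push {}
  [3] u=2 | in {0,2,3,4} | out {0,1,2,3} | prev {} | push {0}
  [4] u=3 | in {} | out {} | ==
  [5] u=4 | in {2,3} | out {2,3} | prev {} | push {}
  [6] u=5 | in {0,3,4} | out {0,1,4} | prev {0,1} | push {}
  [7] u=6 | in {} | out {0,1,2,3,4} | prev {2} | push {}
  [8] u=7 | in {2,3} | out {0,2,3,4} | prev {0,3,4} | push {2,5}
  [9] u=0 | in {0,1,2,3} | out {0,1,2,3} | prev {0,1} | push {}
  [10] u=2 | in {0,2,3,4} | out {0,1,2,3} | ==
  [11] u=5 | in {0,2,3,4} | out {0,1,2,4} | prev {0,1,4} | push {}

Converged values:
  [0] {0,1,2,3}
  [1] {2,3}
  [2] {0,1,2,3}
  [3] {}
  [4] {2,3}
  [5] {0,1,2,4}
  [6] {0,1,2,3,4}
  [7] {0,2,3,4}

{0,1,2,3}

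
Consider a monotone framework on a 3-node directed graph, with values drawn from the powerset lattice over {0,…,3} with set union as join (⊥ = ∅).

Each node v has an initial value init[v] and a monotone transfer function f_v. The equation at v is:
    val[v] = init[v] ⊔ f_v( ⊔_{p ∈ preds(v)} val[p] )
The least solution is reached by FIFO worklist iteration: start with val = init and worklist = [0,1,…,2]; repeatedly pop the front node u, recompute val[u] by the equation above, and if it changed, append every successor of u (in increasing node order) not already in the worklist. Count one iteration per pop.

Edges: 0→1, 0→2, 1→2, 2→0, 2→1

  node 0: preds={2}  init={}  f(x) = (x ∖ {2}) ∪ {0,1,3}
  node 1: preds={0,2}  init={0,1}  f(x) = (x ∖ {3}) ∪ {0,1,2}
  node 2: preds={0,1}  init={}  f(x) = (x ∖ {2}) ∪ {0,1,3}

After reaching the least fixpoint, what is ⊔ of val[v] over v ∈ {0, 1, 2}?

{0,1,2,3}

Worklist (5 pops):
  #1 pop 0: in={} → {0,1,3} (was {}); enqueue []
  #2 pop 1: in={0,1,3} → {0,1,2} (was {0,1}); enqueue []
  #3 pop 2: in={0,1,2,3} → {0,1,3} (was {}); enqueue [0,1]
  #4 pop 0: in={0,1,3} → {0,1,3} (no change)
  #5 pop 1: in={0,1,3} → {0,1,2} (no change)

Fixpoint:
  val[0] = {0,1,3}
  val[1] = {0,1,2}
  val[2] = {0,1,3}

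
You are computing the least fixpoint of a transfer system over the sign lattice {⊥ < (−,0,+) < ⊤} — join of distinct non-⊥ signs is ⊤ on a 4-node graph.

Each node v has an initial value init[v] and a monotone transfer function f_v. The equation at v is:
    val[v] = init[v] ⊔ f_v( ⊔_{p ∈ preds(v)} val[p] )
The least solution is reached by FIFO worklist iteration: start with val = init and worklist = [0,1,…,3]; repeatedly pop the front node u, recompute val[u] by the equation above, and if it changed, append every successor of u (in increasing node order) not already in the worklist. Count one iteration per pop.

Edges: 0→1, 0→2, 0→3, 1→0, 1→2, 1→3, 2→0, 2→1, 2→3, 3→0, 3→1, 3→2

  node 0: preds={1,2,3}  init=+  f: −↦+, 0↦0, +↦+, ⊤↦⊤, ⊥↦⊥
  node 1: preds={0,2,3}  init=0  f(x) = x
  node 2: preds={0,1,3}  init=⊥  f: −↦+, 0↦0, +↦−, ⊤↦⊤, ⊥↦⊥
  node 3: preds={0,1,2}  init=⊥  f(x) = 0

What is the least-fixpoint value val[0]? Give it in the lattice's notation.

Worklist (7 pops):
  #1 pop 0: in=0 → ⊤ (was +); enqueue []
  #2 pop 1: in=⊤ → ⊤ (was 0); enqueue [0]
  #3 pop 2: in=⊤ → ⊤ (was ⊥); enqueue [1]
  #4 pop 3: in=⊤ → 0 (was ⊥); enqueue [2]
  #5 pop 0: in=⊤ → ⊤ (no change)
  #6 pop 1: in=⊤ → ⊤ (no change)
  #7 pop 2: in=⊤ → ⊤ (no change)

Fixpoint:
  val[0] = ⊤
  val[1] = ⊤
  val[2] = ⊤
  val[3] = 0

⊤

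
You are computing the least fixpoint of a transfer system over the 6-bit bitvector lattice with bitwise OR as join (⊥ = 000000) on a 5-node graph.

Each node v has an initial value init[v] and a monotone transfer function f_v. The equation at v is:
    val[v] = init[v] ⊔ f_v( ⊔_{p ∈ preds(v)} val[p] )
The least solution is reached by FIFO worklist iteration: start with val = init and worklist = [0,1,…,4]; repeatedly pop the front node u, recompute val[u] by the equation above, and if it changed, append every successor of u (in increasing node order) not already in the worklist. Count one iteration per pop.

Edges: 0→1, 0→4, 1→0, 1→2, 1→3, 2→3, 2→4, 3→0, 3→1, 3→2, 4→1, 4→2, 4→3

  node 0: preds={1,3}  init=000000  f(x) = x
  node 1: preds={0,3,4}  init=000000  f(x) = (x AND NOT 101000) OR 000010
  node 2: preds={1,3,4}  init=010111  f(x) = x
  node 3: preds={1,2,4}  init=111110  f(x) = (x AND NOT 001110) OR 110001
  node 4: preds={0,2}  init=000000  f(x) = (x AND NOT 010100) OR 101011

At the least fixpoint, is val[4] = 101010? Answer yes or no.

no

Worklist (11 pops):
  #1 pop 0: in=111110 → 111110 (was 000000); enqueue []
  #2 pop 1: in=111110 → 010110 (was 000000); enqueue [0]
  #3 pop 2: in=111110 → 111111 (was 010111); enqueue []
  #4 pop 3: in=111111 → 111111 (was 111110); enqueue [1,2]
  #5 pop 4: in=111111 → 101011 (was 000000); enqueue [3]
  #6 pop 0: in=111111 → 111111 (was 111110); enqueue [4]
  #7 pop 1: in=111111 → 010111 (was 010110); enqueue [0]
  #8 pop 2: in=111111 → 111111 (no change)
  #9 pop 3: in=111111 → 111111 (no change)
  #10 pop 4: in=111111 → 101011 (no change)
  #11 pop 0: in=111111 → 111111 (no change)

Fixpoint:
  val[0] = 111111
  val[1] = 010111
  val[2] = 111111
  val[3] = 111111
  val[4] = 101011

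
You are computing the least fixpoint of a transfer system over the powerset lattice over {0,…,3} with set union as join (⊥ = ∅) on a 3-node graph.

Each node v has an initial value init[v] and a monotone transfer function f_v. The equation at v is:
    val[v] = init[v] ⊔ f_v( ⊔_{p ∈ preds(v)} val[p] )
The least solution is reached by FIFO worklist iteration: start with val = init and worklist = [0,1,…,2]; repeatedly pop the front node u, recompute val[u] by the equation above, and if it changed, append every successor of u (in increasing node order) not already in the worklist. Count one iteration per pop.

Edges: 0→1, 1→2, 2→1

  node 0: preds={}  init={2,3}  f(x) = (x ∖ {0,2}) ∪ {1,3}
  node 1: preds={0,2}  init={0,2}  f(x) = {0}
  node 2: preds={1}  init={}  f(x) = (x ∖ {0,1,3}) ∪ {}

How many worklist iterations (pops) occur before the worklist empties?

4

Worklist (4 pops):
  #1 pop 0: in={} → {1,2,3} (was {2,3}); enqueue []
  #2 pop 1: in={1,2,3} → {0,2} (no change)
  #3 pop 2: in={0,2} → {2} (was {}); enqueue [1]
  #4 pop 1: in={1,2,3} → {0,2} (no change)

Fixpoint:
  val[0] = {1,2,3}
  val[1] = {0,2}
  val[2] = {2}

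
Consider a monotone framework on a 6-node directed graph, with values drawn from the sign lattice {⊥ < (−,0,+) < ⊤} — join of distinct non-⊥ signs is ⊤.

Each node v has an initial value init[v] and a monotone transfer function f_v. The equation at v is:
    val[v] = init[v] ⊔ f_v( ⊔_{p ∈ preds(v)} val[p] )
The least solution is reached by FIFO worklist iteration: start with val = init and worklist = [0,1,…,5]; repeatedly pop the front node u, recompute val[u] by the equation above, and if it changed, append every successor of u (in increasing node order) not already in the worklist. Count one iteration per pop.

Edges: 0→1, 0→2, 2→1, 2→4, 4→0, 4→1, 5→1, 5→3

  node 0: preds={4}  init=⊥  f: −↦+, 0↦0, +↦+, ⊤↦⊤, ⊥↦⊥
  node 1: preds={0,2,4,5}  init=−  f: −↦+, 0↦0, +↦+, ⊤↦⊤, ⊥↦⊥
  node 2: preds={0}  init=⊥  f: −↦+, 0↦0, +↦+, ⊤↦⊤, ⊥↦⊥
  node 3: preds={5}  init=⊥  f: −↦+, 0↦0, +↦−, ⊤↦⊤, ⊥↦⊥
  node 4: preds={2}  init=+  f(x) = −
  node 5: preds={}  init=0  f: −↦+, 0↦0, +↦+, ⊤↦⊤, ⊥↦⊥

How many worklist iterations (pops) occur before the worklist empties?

Worklist (12 pops):
  #1 pop 0: in=+ → + (was ⊥); enqueue []
  #2 pop 1: in=⊤ → ⊤ (was −); enqueue []
  #3 pop 2: in=+ → + (was ⊥); enqueue [1]
  #4 pop 3: in=0 → 0 (was ⊥); enqueue []
  #5 pop 4: in=+ → ⊤ (was +); enqueue [0]
  #6 pop 5: in=⊥ → 0 (no change)
  #7 pop 1: in=⊤ → ⊤ (no change)
  #8 pop 0: in=⊤ → ⊤ (was +); enqueue [1,2]
  #9 pop 1: in=⊤ → ⊤ (no change)
  #10 pop 2: in=⊤ → ⊤ (was +); enqueue [1,4]
  #11 pop 1: in=⊤ → ⊤ (no change)
  #12 pop 4: in=⊤ → ⊤ (no change)

Fixpoint:
  val[0] = ⊤
  val[1] = ⊤
  val[2] = ⊤
  val[3] = 0
  val[4] = ⊤
  val[5] = 0

12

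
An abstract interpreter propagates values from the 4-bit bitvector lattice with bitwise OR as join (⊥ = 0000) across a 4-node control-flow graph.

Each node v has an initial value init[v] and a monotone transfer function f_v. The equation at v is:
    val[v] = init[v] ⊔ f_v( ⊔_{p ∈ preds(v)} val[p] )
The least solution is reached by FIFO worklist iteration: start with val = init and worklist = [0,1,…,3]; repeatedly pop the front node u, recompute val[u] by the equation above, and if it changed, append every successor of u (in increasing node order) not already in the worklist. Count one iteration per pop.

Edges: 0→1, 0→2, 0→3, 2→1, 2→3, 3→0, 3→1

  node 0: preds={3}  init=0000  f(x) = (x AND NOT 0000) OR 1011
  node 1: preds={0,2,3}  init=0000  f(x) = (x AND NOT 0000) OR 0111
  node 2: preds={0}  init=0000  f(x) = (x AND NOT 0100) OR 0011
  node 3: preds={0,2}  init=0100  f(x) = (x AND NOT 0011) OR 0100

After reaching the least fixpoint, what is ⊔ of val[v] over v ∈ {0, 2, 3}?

1111

Worklist (6 pops):
  #1 pop 0: in=0100 → 1111 (was 0000); enqueue []
  #2 pop 1: in=1111 → 1111 (was 0000); enqueue []
  #3 pop 2: in=1111 → 1011 (was 0000); enqueue [1]
  #4 pop 3: in=1111 → 1100 (was 0100); enqueue [0]
  #5 pop 1: in=1111 → 1111 (no change)
  #6 pop 0: in=1100 → 1111 (no change)

Fixpoint:
  val[0] = 1111
  val[1] = 1111
  val[2] = 1011
  val[3] = 1100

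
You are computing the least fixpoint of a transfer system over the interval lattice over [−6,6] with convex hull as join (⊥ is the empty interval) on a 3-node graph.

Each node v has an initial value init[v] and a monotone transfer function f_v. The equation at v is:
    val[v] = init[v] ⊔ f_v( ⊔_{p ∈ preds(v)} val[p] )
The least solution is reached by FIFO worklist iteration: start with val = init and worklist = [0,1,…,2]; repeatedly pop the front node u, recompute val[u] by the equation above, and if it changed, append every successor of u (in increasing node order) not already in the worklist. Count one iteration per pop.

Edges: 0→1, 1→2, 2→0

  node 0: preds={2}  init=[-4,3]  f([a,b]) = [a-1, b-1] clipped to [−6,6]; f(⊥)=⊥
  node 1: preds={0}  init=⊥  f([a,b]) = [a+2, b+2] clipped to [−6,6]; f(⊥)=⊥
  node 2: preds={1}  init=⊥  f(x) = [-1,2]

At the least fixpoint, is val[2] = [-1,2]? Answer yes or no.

Iteration log — 4 steps:
  step 1. node 0  ⊔preds=⊥  new=[-4,3]  stable
  step 2. node 1  ⊔preds=[-4,3]  new=[-2,5]  old=⊥  +wl: 
  step 3. node 2  ⊔preds=[-2,5]  new=[-1,2]  old=⊥  +wl: 0
  step 4. node 0  ⊔preds=[-1,2]  new=[-4,3]  stable

Least fixpoint reached:
  node 0: [-4,3]
  node 1: [-2,5]
  node 2: [-1,2]

yes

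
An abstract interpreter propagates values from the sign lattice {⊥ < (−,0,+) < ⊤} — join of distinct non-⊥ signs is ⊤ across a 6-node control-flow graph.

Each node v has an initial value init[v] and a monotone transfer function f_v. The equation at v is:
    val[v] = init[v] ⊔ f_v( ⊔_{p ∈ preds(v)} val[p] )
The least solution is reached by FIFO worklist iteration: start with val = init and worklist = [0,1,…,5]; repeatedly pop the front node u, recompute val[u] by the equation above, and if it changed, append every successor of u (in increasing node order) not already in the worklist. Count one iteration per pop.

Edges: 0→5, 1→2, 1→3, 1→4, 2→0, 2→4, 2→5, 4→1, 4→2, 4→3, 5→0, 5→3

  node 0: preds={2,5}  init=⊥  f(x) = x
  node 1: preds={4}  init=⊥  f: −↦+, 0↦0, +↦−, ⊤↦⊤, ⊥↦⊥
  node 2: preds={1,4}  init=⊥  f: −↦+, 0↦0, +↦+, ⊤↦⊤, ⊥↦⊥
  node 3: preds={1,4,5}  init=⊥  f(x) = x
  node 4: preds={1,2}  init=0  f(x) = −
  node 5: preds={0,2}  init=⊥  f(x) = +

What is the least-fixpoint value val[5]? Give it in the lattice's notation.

Worklist (13 pops):
  #1 pop 0: in=⊥ → ⊥ (no change)
  #2 pop 1: in=0 → 0 (was ⊥); enqueue []
  #3 pop 2: in=0 → 0 (was ⊥); enqueue [0]
  #4 pop 3: in=0 → 0 (was ⊥); enqueue []
  #5 pop 4: in=0 → ⊤ (was 0); enqueue [1,2,3]
  #6 pop 5: in=0 → + (was ⊥); enqueue []
  #7 pop 0: in=⊤ → ⊤ (was ⊥); enqueue [5]
  #8 pop 1: in=⊤ → ⊤ (was 0); enqueue [4]
  #9 pop 2: in=⊤ → ⊤ (was 0); enqueue [0]
  #10 pop 3: in=⊤ → ⊤ (was 0); enqueue []
  #11 pop 5: in=⊤ → + (no change)
  #12 pop 4: in=⊤ → ⊤ (no change)
  #13 pop 0: in=⊤ → ⊤ (no change)

Fixpoint:
  val[0] = ⊤
  val[1] = ⊤
  val[2] = ⊤
  val[3] = ⊤
  val[4] = ⊤
  val[5] = +

+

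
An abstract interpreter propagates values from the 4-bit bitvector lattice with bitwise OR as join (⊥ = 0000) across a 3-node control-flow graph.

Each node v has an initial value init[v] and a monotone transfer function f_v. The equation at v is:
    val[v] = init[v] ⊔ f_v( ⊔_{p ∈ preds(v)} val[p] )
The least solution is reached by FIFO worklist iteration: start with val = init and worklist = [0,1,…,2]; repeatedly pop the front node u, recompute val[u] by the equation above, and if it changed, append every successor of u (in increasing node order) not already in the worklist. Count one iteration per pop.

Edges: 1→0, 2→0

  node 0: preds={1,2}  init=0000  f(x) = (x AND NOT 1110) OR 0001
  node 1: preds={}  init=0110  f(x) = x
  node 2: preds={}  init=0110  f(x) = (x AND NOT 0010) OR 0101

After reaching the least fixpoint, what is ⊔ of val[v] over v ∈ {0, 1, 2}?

Iteration log — 4 steps:
  step 1. node 0  ⊔preds=0110  new=0001  old=0000  +wl: 
  step 2. node 1  ⊔preds=0000  new=0110  stable
  step 3. node 2  ⊔preds=0000  new=0111  old=0110  +wl: 0
  step 4. node 0  ⊔preds=0111  new=0001  stable

Least fixpoint reached:
  node 0: 0001
  node 1: 0110
  node 2: 0111

0111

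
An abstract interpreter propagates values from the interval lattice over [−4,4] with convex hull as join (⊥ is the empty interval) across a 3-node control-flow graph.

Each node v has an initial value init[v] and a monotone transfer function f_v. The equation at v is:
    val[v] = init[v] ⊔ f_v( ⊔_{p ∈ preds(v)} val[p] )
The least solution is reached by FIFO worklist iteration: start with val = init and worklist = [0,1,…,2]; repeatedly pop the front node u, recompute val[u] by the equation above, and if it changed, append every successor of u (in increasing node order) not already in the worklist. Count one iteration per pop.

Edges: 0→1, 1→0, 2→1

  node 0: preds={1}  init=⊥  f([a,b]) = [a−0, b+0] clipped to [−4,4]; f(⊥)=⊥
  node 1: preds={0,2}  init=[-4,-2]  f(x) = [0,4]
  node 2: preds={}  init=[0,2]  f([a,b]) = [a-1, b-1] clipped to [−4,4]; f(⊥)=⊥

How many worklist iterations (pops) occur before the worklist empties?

Worklist (5 pops):
  #1 pop 0: in=[-4,-2] → [-4,-2] (was ⊥); enqueue []
  #2 pop 1: in=[-4,2] → [-4,4] (was [-4,-2]); enqueue [0]
  #3 pop 2: in=⊥ → [0,2] (no change)
  #4 pop 0: in=[-4,4] → [-4,4] (was [-4,-2]); enqueue [1]
  #5 pop 1: in=[-4,4] → [-4,4] (no change)

Fixpoint:
  val[0] = [-4,4]
  val[1] = [-4,4]
  val[2] = [0,2]

5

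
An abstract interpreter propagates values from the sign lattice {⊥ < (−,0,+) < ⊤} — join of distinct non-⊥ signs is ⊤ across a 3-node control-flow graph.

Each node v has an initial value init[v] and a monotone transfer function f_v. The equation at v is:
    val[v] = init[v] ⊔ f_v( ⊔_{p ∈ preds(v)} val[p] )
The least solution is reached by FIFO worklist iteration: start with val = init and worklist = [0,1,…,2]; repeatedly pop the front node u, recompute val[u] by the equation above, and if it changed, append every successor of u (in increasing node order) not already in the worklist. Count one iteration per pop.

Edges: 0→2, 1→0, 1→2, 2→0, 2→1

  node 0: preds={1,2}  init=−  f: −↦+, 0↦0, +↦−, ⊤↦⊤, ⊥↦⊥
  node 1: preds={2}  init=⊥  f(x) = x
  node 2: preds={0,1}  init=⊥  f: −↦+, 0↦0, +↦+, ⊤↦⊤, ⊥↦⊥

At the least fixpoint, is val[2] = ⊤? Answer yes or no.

Iteration log — 11 steps:
  step 1. node 0  ⊔preds=⊥  new=−  stable
  step 2. node 1  ⊔preds=⊥  new=⊥  stable
  step 3. node 2  ⊔preds=−  new=+  old=⊥  +wl: 0,1
  step 4. node 0  ⊔preds=+  new=−  stable
  step 5. node 1  ⊔preds=+  new=+  old=⊥  +wl: 0,2
  step 6. node 0  ⊔preds=+  new=−  stable
  step 7. node 2  ⊔preds=⊤  new=⊤  old=+  +wl: 0,1
  step 8. node 0  ⊔preds=⊤  new=⊤  old=−  +wl: 2
  step 9. node 1  ⊔preds=⊤  new=⊤  old=+  +wl: 0
  step 10. node 2  ⊔preds=⊤  new=⊤  stable
  step 11. node 0  ⊔preds=⊤  new=⊤  stable

Least fixpoint reached:
  node 0: ⊤
  node 1: ⊤
  node 2: ⊤

yes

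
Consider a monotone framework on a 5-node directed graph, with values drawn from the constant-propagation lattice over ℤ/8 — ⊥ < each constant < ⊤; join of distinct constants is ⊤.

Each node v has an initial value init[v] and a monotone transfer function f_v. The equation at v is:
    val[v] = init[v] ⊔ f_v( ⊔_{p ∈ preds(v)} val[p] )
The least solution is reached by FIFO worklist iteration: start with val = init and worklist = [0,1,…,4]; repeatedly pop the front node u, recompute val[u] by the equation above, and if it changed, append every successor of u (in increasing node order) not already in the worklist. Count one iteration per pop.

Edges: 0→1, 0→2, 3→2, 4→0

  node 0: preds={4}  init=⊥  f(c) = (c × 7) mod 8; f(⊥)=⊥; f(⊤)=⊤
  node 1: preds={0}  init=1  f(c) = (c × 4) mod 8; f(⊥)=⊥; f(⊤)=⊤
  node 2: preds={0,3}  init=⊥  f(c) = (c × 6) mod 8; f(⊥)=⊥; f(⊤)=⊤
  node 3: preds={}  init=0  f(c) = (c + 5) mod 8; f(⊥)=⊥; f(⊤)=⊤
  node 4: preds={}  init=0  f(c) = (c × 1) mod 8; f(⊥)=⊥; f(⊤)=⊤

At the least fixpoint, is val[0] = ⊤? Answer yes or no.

no

Trace (5 dequeues):
  [1] u=0 | in 0 | out 0 | prev ⊥ | push {}
  [2] u=1 | in 0 | out ⊤ | prev 1 | push {}
  [3] u=2 | in 0 | out 0 | prev ⊥ | push {}
  [4] u=3 | in ⊥ | out 0 | ==
  [5] u=4 | in ⊥ | out 0 | ==

Converged values:
  [0] 0
  [1] ⊤
  [2] 0
  [3] 0
  [4] 0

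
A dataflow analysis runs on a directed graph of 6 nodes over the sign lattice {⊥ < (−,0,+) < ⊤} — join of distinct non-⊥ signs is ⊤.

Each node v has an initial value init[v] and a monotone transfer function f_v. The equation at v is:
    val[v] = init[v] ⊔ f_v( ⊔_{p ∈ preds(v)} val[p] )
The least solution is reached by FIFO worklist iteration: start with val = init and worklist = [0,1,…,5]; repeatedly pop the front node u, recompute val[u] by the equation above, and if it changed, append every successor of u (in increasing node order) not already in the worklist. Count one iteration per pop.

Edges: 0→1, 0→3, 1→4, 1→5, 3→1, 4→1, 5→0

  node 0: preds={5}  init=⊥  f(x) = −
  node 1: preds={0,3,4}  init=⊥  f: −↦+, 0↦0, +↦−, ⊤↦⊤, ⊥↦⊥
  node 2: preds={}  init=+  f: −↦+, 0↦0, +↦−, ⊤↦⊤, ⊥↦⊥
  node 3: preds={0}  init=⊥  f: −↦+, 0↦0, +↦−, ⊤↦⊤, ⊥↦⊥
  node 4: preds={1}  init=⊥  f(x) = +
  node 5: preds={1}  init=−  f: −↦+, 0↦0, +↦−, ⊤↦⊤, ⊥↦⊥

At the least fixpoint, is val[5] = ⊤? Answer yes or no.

Trace (10 dequeues):
  [1] u=0 | in − | out − | prev ⊥ | push {}
  [2] u=1 | in − | out + | prev ⊥ | push {}
  [3] u=2 | in ⊥ | out + | ==
  [4] u=3 | in − | out + | prev ⊥ | push {1}
  [5] u=4 | in + | out + | prev ⊥ | push {}
  [6] u=5 | in + | out − | ==
  [7] u=1 | in ⊤ | out ⊤ | prev + | push {4,5}
  [8] u=4 | in ⊤ | out + | ==
  [9] u=5 | in ⊤ | out ⊤ | prev − | push {0}
  [10] u=0 | in ⊤ | out − | ==

Converged values:
  [0] −
  [1] ⊤
  [2] +
  [3] +
  [4] +
  [5] ⊤

yes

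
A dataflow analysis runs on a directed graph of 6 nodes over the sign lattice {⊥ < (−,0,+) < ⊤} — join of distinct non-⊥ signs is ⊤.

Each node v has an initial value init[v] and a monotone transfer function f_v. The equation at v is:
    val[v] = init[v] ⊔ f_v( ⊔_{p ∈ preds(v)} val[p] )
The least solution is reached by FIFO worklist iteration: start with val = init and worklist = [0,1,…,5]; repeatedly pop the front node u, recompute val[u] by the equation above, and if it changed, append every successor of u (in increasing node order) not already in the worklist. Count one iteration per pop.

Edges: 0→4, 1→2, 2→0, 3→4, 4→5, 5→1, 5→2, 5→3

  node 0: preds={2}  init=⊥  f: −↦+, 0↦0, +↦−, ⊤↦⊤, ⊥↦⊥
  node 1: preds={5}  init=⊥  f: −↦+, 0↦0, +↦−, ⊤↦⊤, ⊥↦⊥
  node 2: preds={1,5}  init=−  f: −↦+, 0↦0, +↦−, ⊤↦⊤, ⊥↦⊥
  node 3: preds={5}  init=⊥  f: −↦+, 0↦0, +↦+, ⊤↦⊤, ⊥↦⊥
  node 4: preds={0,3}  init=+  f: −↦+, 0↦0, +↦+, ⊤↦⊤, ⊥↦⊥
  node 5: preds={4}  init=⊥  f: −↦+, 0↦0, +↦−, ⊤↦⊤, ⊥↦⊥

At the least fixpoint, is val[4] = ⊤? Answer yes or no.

Trace (16 dequeues):
  [1] u=0 | in − | out + | prev ⊥ | push {}
  [2] u=1 | in ⊥ | out ⊥ | ==
  [3] u=2 | in ⊥ | out − | ==
  [4] u=3 | in ⊥ | out ⊥ | ==
  [5] u=4 | in + | out + | ==
  [6] u=5 | in + | out − | prev ⊥ | push {1,2,3}
  [7] u=1 | in − | out + | prev ⊥ | push {}
  [8] u=2 | in ⊤ | out ⊤ | prev − | push {0}
  [9] u=3 | in − | out + | prev ⊥ | push {4}
  [10] u=0 | in ⊤ | out ⊤ | prev + | push {}
  [11] u=4 | in ⊤ | out ⊤ | prev + | push {5}
  [12] u=5 | in ⊤ | out ⊤ | prev − | push {1,2,3}
  [13] u=1 | in ⊤ | out ⊤ | prev + | push {}
  [14] u=2 | in ⊤ | out ⊤ | ==
  [15] u=3 | in ⊤ | out ⊤ | prev + | push {4}
  [16] u=4 | in ⊤ | out ⊤ | ==

Converged values:
  [0] ⊤
  [1] ⊤
  [2] ⊤
  [3] ⊤
  [4] ⊤
  [5] ⊤

yes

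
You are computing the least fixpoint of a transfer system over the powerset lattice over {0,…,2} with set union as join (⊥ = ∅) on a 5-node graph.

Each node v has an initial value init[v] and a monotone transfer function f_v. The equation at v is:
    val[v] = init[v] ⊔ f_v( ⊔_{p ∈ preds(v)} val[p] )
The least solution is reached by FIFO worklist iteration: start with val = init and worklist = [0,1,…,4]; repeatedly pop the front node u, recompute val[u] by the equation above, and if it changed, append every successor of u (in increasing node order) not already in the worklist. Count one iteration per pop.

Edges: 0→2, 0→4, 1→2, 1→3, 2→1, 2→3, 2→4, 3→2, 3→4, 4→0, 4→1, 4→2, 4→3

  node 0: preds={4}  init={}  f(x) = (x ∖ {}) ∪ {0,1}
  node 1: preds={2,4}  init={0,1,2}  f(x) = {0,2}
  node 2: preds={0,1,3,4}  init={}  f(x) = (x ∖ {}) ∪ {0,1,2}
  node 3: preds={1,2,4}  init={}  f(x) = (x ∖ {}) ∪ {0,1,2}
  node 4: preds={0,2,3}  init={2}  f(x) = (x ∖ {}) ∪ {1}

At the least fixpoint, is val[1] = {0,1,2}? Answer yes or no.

yes

Worklist (9 pops):
  #1 pop 0: in={2} → {0,1,2} (was {}); enqueue []
  #2 pop 1: in={2} → {0,1,2} (no change)
  #3 pop 2: in={0,1,2} → {0,1,2} (was {}); enqueue [1]
  #4 pop 3: in={0,1,2} → {0,1,2} (was {}); enqueue [2]
  #5 pop 4: in={0,1,2} → {0,1,2} (was {2}); enqueue [0,3]
  #6 pop 1: in={0,1,2} → {0,1,2} (no change)
  #7 pop 2: in={0,1,2} → {0,1,2} (no change)
  #8 pop 0: in={0,1,2} → {0,1,2} (no change)
  #9 pop 3: in={0,1,2} → {0,1,2} (no change)

Fixpoint:
  val[0] = {0,1,2}
  val[1] = {0,1,2}
  val[2] = {0,1,2}
  val[3] = {0,1,2}
  val[4] = {0,1,2}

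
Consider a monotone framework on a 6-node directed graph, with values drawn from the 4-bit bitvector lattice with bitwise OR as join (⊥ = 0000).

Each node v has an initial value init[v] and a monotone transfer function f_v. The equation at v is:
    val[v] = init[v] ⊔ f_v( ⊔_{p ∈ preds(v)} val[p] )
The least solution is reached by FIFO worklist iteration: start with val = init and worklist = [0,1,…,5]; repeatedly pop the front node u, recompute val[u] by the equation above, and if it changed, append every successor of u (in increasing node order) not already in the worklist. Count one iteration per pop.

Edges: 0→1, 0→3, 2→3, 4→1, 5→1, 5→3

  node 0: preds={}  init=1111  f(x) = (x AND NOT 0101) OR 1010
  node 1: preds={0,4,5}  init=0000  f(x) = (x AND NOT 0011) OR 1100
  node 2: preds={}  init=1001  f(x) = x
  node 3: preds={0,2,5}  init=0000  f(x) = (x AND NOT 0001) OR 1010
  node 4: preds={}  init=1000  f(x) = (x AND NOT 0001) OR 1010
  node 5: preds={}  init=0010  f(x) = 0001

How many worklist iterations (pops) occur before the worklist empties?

8

Trace (8 dequeues):
  [1] u=0 | in 0000 | out 1111 | ==
  [2] u=1 | in 1111 | out 1100 | prev 0000 | push {}
  [3] u=2 | in 0000 | out 1001 | ==
  [4] u=3 | in 1111 | out 1110 | prev 0000 | push {}
  [5] u=4 | in 0000 | out 1010 | prev 1000 | push {1}
  [6] u=5 | in 0000 | out 0011 | prev 0010 | push {3}
  [7] u=1 | in 1111 | out 1100 | ==
  [8] u=3 | in 1111 | out 1110 | ==

Converged values:
  [0] 1111
  [1] 1100
  [2] 1001
  [3] 1110
  [4] 1010
  [5] 0011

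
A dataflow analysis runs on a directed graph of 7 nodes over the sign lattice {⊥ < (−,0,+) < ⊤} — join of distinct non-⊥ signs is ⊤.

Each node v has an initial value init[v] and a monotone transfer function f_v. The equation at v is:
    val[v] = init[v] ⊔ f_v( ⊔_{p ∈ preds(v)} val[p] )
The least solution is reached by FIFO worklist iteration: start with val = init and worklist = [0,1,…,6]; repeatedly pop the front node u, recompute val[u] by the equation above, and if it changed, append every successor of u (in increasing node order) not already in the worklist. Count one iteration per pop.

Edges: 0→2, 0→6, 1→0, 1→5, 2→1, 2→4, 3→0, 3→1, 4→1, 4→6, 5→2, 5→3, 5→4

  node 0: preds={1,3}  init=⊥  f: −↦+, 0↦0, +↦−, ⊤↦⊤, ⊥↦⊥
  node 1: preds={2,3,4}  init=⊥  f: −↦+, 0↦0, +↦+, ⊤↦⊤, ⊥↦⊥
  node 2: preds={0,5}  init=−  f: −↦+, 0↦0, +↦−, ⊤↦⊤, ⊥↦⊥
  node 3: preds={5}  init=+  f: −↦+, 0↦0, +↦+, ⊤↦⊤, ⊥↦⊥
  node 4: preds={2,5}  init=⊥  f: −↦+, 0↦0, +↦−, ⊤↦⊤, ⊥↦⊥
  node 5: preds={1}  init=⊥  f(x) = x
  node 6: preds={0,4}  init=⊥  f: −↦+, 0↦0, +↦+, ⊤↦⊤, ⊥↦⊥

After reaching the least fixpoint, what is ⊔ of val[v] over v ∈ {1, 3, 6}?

Worklist (15 pops):
  #1 pop 0: in=+ → − (was ⊥); enqueue []
  #2 pop 1: in=⊤ → ⊤ (was ⊥); enqueue [0]
  #3 pop 2: in=− → ⊤ (was −); enqueue [1]
  #4 pop 3: in=⊥ → + (no change)
  #5 pop 4: in=⊤ → ⊤ (was ⊥); enqueue []
  #6 pop 5: in=⊤ → ⊤ (was ⊥); enqueue [2,3,4]
  #7 pop 6: in=⊤ → ⊤ (was ⊥); enqueue []
  #8 pop 0: in=⊤ → ⊤ (was −); enqueue [6]
  #9 pop 1: in=⊤ → ⊤ (no change)
  #10 pop 2: in=⊤ → ⊤ (no change)
  #11 pop 3: in=⊤ → ⊤ (was +); enqueue [0,1]
  #12 pop 4: in=⊤ → ⊤ (no change)
  #13 pop 6: in=⊤ → ⊤ (no change)
  #14 pop 0: in=⊤ → ⊤ (no change)
  #15 pop 1: in=⊤ → ⊤ (no change)

Fixpoint:
  val[0] = ⊤
  val[1] = ⊤
  val[2] = ⊤
  val[3] = ⊤
  val[4] = ⊤
  val[5] = ⊤
  val[6] = ⊤

⊤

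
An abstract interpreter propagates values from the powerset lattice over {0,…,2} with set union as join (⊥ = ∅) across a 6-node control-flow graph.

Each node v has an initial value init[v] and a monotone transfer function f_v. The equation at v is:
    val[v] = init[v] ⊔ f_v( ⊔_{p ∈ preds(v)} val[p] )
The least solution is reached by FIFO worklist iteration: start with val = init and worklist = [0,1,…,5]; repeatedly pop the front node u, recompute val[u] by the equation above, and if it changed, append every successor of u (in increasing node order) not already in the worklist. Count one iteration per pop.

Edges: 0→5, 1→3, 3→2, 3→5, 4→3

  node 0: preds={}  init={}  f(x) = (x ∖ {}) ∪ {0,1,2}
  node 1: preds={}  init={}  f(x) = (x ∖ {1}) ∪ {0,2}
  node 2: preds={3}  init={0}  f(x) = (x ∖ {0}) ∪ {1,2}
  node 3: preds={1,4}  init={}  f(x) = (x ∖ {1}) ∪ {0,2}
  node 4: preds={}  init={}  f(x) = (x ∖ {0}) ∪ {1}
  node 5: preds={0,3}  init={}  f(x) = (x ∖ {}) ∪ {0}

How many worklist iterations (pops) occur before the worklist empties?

8

Worklist (8 pops):
  #1 pop 0: in={} → {0,1,2} (was {}); enqueue []
  #2 pop 1: in={} → {0,2} (was {}); enqueue []
  #3 pop 2: in={} → {0,1,2} (was {0}); enqueue []
  #4 pop 3: in={0,2} → {0,2} (was {}); enqueue [2]
  #5 pop 4: in={} → {1} (was {}); enqueue [3]
  #6 pop 5: in={0,1,2} → {0,1,2} (was {}); enqueue []
  #7 pop 2: in={0,2} → {0,1,2} (no change)
  #8 pop 3: in={0,1,2} → {0,2} (no change)

Fixpoint:
  val[0] = {0,1,2}
  val[1] = {0,2}
  val[2] = {0,1,2}
  val[3] = {0,2}
  val[4] = {1}
  val[5] = {0,1,2}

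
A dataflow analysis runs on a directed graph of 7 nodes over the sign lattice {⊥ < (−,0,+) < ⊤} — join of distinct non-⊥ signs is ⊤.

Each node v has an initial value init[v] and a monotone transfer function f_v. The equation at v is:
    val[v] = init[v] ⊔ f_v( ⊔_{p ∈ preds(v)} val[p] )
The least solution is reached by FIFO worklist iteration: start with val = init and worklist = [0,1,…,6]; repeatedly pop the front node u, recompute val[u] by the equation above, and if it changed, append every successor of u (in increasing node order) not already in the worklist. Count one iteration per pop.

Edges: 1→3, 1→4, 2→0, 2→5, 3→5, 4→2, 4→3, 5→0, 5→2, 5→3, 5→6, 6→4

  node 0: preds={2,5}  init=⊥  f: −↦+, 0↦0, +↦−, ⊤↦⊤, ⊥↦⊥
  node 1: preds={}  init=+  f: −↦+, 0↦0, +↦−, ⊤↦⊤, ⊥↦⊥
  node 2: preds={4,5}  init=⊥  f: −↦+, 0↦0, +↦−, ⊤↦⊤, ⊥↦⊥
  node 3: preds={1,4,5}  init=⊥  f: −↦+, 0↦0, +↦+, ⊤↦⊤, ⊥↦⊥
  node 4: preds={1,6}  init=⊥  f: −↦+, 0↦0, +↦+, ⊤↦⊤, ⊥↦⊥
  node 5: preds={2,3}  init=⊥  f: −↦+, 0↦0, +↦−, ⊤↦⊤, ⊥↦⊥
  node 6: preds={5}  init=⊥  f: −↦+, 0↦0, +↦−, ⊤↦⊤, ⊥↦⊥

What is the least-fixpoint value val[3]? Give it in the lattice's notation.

⊤

Iteration log — 19 steps:
  step 1. node 0  ⊔preds=⊥  new=⊥  stable
  step 2. node 1  ⊔preds=⊥  new=+  stable
  step 3. node 2  ⊔preds=⊥  new=⊥  stable
  step 4. node 3  ⊔preds=+  new=+  old=⊥  +wl: 
  step 5. node 4  ⊔preds=+  new=+  old=⊥  +wl: 2,3
  step 6. node 5  ⊔preds=+  new=−  old=⊥  +wl: 0
  step 7. node 6  ⊔preds=−  new=+  old=⊥  +wl: 4
  step 8. node 2  ⊔preds=⊤  new=⊤  old=⊥  +wl: 5
  step 9. node 3  ⊔preds=⊤  new=⊤  old=+  +wl: 
  step 10. node 0  ⊔preds=⊤  new=⊤  old=⊥  +wl: 
  step 11. node 4  ⊔preds=+  new=+  stable
  step 12. node 5  ⊔preds=⊤  new=⊤  old=−  +wl: 0,2,3,6
  step 13. node 0  ⊔preds=⊤  new=⊤  stable
  step 14. node 2  ⊔preds=⊤  new=⊤  stable
  step 15. node 3  ⊔preds=⊤  new=⊤  stable
  step 16. node 6  ⊔preds=⊤  new=⊤  old=+  +wl: 4
  step 17. node 4  ⊔preds=⊤  new=⊤  old=+  +wl: 2,3
  step 18. node 2  ⊔preds=⊤  new=⊤  stable
  step 19. node 3  ⊔preds=⊤  new=⊤  stable

Least fixpoint reached:
  node 0: ⊤
  node 1: +
  node 2: ⊤
  node 3: ⊤
  node 4: ⊤
  node 5: ⊤
  node 6: ⊤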